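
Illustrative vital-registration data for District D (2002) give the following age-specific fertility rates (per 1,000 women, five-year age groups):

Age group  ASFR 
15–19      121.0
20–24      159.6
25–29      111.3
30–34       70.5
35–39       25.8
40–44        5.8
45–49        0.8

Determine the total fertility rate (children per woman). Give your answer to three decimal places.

2.474

Sum of ASFRs = 121.0 + 159.6 + 111.3 + 70.5 + 25.8 + 5.8 + 0.8 = 494.8
TFR = 5 × 494.8 / 1000 = 2.474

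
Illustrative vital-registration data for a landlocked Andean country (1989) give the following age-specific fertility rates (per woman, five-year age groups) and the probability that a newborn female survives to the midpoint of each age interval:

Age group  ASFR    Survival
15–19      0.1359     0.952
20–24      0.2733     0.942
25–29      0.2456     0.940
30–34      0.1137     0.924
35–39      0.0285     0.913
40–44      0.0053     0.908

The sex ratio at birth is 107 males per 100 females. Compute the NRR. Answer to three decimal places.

1.820

Proportion female at birth = 100 / (100 + 107) = 0.48309.
Weighting each age-specific rate by interval width and survival:
  15–19: 5 × 0.1359 × 0.952 = 0.64688
  20–24: 5 × 0.2733 × 0.942 = 1.28724
  25–29: 5 × 0.2456 × 0.940 = 1.15432
  30–34: 5 × 0.1137 × 0.924 = 0.52529
  35–39: 5 × 0.0285 × 0.913 = 0.13010
  40–44: 5 × 0.0053 × 0.908 = 0.02406
Sum = 3.76789
NRR = 0.48309 × 3.76789 = 1.82023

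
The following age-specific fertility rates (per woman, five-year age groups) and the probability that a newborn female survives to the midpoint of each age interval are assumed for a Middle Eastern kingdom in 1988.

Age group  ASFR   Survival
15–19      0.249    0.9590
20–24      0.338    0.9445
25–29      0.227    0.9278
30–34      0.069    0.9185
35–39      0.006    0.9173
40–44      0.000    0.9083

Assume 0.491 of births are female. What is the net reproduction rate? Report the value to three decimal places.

2.056

Proportion female at birth = 0.491.
Survival-weighted fertility by age (5·fₓ·Sₓ):
  15–19: 5 × 0.249 × 0.9590 = 1.19396
  20–24: 5 × 0.338 × 0.9445 = 1.59621
  25–29: 5 × 0.227 × 0.9278 = 1.05305
  30–34: 5 × 0.069 × 0.9185 = 0.31688
  35–39: 5 × 0.006 × 0.9173 = 0.02752
  40–44: 5 × 0.000 × 0.9083 = 0.00000
Sum = 4.18762
NRR = 0.491 × 4.18762 = 2.05612
An NRR exceeding 1 indicates intrinsic growth under these rates.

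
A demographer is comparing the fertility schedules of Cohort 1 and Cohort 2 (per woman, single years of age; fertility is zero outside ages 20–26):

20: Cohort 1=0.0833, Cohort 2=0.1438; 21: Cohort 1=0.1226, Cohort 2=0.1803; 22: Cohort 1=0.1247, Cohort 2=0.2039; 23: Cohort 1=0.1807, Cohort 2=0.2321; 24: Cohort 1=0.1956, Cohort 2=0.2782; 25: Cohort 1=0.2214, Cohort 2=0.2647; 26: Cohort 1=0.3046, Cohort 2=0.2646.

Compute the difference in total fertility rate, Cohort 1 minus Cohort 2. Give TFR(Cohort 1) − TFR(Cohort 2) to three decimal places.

Cohort 1:
  Sum of ASFRs = 0.0833 + 0.1226 + 0.1247 + 0.1807 + 0.1956 + 0.2214 + 0.3046 = 1.2329
  TFR = 1.2329
Cohort 2:
  Sum of ASFRs = 0.1438 + 0.1803 + 0.2039 + 0.2321 + 0.2782 + 0.2647 + 0.2646 = 1.5676
  TFR = 1.5676
Difference = 1.2329 − 1.5676 = -0.3347

-0.335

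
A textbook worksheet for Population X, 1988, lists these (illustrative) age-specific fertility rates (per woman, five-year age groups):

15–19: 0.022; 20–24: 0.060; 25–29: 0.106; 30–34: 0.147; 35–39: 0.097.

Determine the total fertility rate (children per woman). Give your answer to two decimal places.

Sum of ASFRs = 0.022 + 0.060 + 0.106 + 0.147 + 0.097 = 0.432
TFR = 5 × 0.432 = 2.16

2.16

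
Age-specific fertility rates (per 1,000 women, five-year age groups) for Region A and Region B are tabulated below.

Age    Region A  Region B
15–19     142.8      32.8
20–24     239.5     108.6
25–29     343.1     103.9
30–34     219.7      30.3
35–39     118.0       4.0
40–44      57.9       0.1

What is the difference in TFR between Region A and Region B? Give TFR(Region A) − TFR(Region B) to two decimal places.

Region A:
  Sum of ASFRs = 142.8 + 239.5 + 343.1 + 219.7 + 118.0 + 57.9 = 1121.0
  TFR = 5 × 1121.0 / 1000 = 5.605
Region B:
  Sum of ASFRs = 32.8 + 108.6 + 103.9 + 30.3 + 4.0 + 0.1 = 279.7
  TFR = 5 × 279.7 / 1000 = 1.3985
Difference = 5.605 − 1.3985 = 4.2065

4.21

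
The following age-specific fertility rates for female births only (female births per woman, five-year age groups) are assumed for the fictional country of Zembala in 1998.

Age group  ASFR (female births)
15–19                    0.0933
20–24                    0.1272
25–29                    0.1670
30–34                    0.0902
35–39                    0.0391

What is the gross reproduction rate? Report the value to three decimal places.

2.584

Sum of female ASFRs = 0.0933 + 0.1272 + 0.1670 + 0.0902 + 0.0391 = 0.5168
GRR = 5 × 0.5168 = 2.584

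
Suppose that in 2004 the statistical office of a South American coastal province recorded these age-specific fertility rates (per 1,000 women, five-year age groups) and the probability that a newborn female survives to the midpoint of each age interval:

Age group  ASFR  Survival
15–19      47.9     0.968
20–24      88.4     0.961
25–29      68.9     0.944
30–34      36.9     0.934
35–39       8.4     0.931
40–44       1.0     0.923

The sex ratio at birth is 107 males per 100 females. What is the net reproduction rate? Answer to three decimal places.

Proportion female at birth = 100 / (100 + 107) = 0.48309.
Each age group contributes 5 × ASFR × survival:
  15–19: 5 × 47.9/1000 × 0.968 = 0.23184
  20–24: 5 × 88.4/1000 × 0.961 = 0.42476
  25–29: 5 × 68.9/1000 × 0.944 = 0.32521
  30–34: 5 × 36.9/1000 × 0.934 = 0.17232
  35–39: 5 × 8.4/1000 × 0.931 = 0.03910
  40–44: 5 × 1.0/1000 × 0.923 = 0.00462
Sum = 1.19785
NRR = 0.48309 × 1.19785 = 0.57867
With NRR below 1 the population is below replacement fertility.

0.579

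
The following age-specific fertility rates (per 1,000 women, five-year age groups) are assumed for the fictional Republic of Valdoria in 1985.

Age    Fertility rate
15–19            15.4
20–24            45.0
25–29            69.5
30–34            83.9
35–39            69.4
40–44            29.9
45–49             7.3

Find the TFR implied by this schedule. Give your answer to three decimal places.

Sum of ASFRs = 15.4 + 45.0 + 69.5 + 83.9 + 69.4 + 29.9 + 7.3 = 320.4
TFR = 5 × 320.4 / 1000 = 1.602

1.602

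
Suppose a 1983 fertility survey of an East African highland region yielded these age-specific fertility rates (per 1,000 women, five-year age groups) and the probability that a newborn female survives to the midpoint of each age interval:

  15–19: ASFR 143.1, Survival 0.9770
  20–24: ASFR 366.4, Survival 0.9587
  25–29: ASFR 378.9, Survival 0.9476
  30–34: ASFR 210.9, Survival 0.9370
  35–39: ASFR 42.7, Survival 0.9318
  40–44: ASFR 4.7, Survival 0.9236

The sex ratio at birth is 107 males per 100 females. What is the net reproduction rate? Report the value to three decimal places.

2.637

Proportion female at birth = 100 / (100 + 107) = 0.48309.
Survival-weighted fertility by age (5·fₓ·Sₓ):
  15–19: 5 × 143.1/1000 × 0.9770 = 0.69904
  20–24: 5 × 366.4/1000 × 0.9587 = 1.75634
  25–29: 5 × 378.9/1000 × 0.9476 = 1.79523
  30–34: 5 × 210.9/1000 × 0.9370 = 0.98807
  35–39: 5 × 42.7/1000 × 0.9318 = 0.19894
  40–44: 5 × 4.7/1000 × 0.9236 = 0.02170
Sum = 5.45932
NRR = 0.48309 × 5.45932 = 2.63734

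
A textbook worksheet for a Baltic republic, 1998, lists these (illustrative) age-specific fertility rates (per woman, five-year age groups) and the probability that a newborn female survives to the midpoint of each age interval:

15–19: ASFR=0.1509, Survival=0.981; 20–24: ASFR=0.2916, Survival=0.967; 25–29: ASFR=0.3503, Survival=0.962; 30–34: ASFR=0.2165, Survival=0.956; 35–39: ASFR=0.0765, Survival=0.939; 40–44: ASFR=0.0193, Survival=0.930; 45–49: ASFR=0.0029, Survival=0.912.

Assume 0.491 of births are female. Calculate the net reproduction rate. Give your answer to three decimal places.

Proportion female at birth = 0.491.
Survival-weighted fertility by age (5·fₓ·Sₓ):
  15–19: 5 × 0.1509 × 0.981 = 0.74016
  20–24: 5 × 0.2916 × 0.967 = 1.40989
  25–29: 5 × 0.3503 × 0.962 = 1.68494
  30–34: 5 × 0.2165 × 0.956 = 1.03487
  35–39: 5 × 0.0765 × 0.939 = 0.35917
  40–44: 5 × 0.0193 × 0.930 = 0.08975
  45–49: 5 × 0.0029 × 0.912 = 0.01322
Sum = 5.33200
NRR = 0.491 × 5.33200 = 2.61801
With NRR above 1 the population is above replacement fertility.

2.618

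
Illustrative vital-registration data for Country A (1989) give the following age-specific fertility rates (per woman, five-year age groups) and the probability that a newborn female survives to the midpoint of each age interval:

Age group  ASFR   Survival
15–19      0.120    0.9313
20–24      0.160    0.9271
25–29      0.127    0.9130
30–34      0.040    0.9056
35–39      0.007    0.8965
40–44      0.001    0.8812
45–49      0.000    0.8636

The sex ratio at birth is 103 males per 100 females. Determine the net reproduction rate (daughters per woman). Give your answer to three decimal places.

Proportion female at birth = 100 / (100 + 103) = 0.49261.
Each age group contributes 5 × ASFR × survival:
  15–19: 5 × 0.120 × 0.9313 = 0.55878
  20–24: 5 × 0.160 × 0.9271 = 0.74168
  25–29: 5 × 0.127 × 0.9130 = 0.57976
  30–34: 5 × 0.040 × 0.9056 = 0.18112
  35–39: 5 × 0.007 × 0.8965 = 0.03138
  40–44: 5 × 0.001 × 0.8812 = 0.00441
  45–49: 5 × 0.000 × 0.8636 = 0.00000
Sum = 2.09713
NRR = 0.49261 × 2.09713 = 1.03307

1.033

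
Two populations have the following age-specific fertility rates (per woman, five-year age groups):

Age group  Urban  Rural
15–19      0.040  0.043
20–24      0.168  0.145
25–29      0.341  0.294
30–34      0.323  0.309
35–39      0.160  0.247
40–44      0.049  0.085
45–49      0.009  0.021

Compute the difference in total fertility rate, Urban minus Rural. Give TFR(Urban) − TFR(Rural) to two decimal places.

-0.27

Urban:
  Sum of ASFRs = 0.040 + 0.168 + 0.341 + 0.323 + 0.160 + 0.049 + 0.009 = 1.090
  TFR = 5 × 1.090 = 5.45
Rural:
  Sum of ASFRs = 0.043 + 0.145 + 0.294 + 0.309 + 0.247 + 0.085 + 0.021 = 1.144
  TFR = 5 × 1.144 = 5.72
Difference = 5.45 − 5.72 = -0.27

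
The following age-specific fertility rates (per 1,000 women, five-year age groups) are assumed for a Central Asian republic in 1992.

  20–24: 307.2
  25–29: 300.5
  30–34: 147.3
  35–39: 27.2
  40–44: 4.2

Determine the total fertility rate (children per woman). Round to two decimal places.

3.93

Sum of ASFRs = 307.2 + 300.5 + 147.3 + 27.2 + 4.2 = 786.4
TFR = 5 × 786.4 / 1000 = 3.932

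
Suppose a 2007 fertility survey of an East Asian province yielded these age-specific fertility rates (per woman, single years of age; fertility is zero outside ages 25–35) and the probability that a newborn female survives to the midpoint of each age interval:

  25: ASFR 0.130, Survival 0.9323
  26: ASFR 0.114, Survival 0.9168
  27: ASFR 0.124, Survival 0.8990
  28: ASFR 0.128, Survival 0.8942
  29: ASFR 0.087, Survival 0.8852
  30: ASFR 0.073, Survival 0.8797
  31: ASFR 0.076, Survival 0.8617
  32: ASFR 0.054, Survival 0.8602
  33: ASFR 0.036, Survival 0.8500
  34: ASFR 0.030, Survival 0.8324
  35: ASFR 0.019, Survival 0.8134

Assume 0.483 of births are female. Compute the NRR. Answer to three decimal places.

Proportion female at birth = 0.483.
Per-age-group product (1 × ASFR × survival probability):
  25: 1 × 0.130 × 0.9323 = 0.12120
  26: 1 × 0.114 × 0.9168 = 0.10452
  27: 1 × 0.124 × 0.8990 = 0.11148
  28: 1 × 0.128 × 0.8942 = 0.11446
  29: 1 × 0.087 × 0.8852 = 0.07701
  30: 1 × 0.073 × 0.8797 = 0.06422
  31: 1 × 0.076 × 0.8617 = 0.06549
  32: 1 × 0.054 × 0.8602 = 0.04645
  33: 1 × 0.036 × 0.8500 = 0.03060
  34: 1 × 0.030 × 0.8324 = 0.02497
  35: 1 × 0.019 × 0.8134 = 0.01545
Sum = 0.77585
NRR = 0.483 × 0.77585 = 0.37474

0.375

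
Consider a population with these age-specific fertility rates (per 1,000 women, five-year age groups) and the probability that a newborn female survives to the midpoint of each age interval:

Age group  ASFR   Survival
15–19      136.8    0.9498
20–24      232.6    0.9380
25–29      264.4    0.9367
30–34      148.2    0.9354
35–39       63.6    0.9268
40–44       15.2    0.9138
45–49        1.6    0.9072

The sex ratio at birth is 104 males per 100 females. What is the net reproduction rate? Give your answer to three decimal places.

Proportion female at birth = 100 / (100 + 104) = 0.49020.
Survival-weighted fertility by age (5·fₓ·Sₓ):
  15–19: 5 × 136.8/1000 × 0.9498 = 0.64966
  20–24: 5 × 232.6/1000 × 0.9380 = 1.09089
  25–29: 5 × 264.4/1000 × 0.9367 = 1.23832
  30–34: 5 × 148.2/1000 × 0.9354 = 0.69313
  35–39: 5 × 63.6/1000 × 0.9268 = 0.29472
  40–44: 5 × 15.2/1000 × 0.9138 = 0.06945
  45–49: 5 × 1.6/1000 × 0.9072 = 0.00726
Sum = 4.04343
NRR = 0.49020 × 4.04343 = 1.98209
With NRR above 1 the population is above replacement fertility.

1.982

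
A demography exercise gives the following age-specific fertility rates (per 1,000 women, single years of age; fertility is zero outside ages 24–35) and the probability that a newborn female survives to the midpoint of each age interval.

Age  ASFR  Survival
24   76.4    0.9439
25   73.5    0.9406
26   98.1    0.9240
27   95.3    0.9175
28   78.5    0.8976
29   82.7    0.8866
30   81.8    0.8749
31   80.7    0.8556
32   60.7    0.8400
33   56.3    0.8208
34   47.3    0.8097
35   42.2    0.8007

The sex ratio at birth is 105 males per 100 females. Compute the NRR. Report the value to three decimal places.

Proportion female at birth = 100 / (100 + 105) = 0.48780.
Per-age-group product (1 × ASFR × survival probability):
  24: 1 × 76.4/1000 × 0.9439 = 0.07211
  25: 1 × 73.5/1000 × 0.9406 = 0.06913
  26: 1 × 98.1/1000 × 0.9240 = 0.09064
  27: 1 × 95.3/1000 × 0.9175 = 0.08744
  28: 1 × 78.5/1000 × 0.8976 = 0.07046
  29: 1 × 82.7/1000 × 0.8866 = 0.07332
  30: 1 × 81.8/1000 × 0.8749 = 0.07157
  31: 1 × 80.7/1000 × 0.8556 = 0.06905
  32: 1 × 60.7/1000 × 0.8400 = 0.05099
  33: 1 × 56.3/1000 × 0.8208 = 0.04621
  34: 1 × 47.3/1000 × 0.8097 = 0.03830
  35: 1 × 42.2/1000 × 0.8007 = 0.03379
Sum = 0.77301
NRR = 0.48780 × 0.77301 = 0.37707

0.377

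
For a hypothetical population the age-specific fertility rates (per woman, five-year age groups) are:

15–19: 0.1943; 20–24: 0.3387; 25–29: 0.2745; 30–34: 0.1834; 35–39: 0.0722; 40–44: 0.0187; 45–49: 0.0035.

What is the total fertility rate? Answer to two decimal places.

Sum of ASFRs = 0.1943 + 0.3387 + 0.2745 + 0.1834 + 0.0722 + 0.0187 + 0.0035 = 1.0853
TFR = 5 × 1.0853 = 5.4265

5.43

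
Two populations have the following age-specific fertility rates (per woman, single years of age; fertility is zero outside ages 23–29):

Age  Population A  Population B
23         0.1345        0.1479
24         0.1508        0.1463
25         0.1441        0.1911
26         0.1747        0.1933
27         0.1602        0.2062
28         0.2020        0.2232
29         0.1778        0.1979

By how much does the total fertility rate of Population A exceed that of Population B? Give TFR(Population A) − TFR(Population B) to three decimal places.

Population A:
  Sum of ASFRs = 0.1345 + 0.1508 + 0.1441 + 0.1747 + 0.1602 + 0.2020 + 0.1778 = 1.1441
  TFR = 1.1441
Population B:
  Sum of ASFRs = 0.1479 + 0.1463 + 0.1911 + 0.1933 + 0.2062 + 0.2232 + 0.1979 = 1.3059
  TFR = 1.3059
Difference = 1.1441 − 1.3059 = -0.1618

-0.162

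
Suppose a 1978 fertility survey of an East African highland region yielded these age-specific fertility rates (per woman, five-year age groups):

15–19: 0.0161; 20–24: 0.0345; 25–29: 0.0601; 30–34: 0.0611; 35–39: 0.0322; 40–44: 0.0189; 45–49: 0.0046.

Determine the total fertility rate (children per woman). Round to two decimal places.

1.14

Sum of ASFRs = 0.0161 + 0.0345 + 0.0601 + 0.0611 + 0.0322 + 0.0189 + 0.0046 = 0.2275
TFR = 5 × 0.2275 = 1.1375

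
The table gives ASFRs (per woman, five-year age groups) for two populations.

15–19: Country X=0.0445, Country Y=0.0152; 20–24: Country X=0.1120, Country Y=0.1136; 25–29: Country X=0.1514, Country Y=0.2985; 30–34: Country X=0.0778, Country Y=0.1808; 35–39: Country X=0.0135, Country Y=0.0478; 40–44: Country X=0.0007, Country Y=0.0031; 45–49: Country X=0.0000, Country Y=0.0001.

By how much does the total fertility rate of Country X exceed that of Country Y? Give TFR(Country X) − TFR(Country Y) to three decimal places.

Country X:
  Sum of ASFRs = 0.0445 + 0.1120 + 0.1514 + 0.0778 + 0.0135 + 0.0007 + 0.0000 = 0.3999
  TFR = 5 × 0.3999 = 1.9995
Country Y:
  Sum of ASFRs = 0.0152 + 0.1136 + 0.2985 + 0.1808 + 0.0478 + 0.0031 + 0.0001 = 0.6591
  TFR = 5 × 0.6591 = 3.2955
Difference = 1.9995 − 3.2955 = -1.296

-1.296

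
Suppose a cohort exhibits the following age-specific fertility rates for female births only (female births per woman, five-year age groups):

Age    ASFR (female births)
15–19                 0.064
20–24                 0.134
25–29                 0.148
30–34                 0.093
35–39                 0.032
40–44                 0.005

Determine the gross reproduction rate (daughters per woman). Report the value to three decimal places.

2.380

Sum of female ASFRs = 0.064 + 0.134 + 0.148 + 0.093 + 0.032 + 0.005 = 0.476
GRR = 5 × 0.476 = 2.38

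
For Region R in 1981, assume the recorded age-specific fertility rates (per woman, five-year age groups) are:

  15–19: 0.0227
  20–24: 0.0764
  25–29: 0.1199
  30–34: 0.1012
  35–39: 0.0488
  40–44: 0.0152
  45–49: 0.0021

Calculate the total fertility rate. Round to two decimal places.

1.93

Sum of ASFRs = 0.0227 + 0.0764 + 0.1199 + 0.1012 + 0.0488 + 0.0152 + 0.0021 = 0.3863
TFR = 5 × 0.3863 = 1.9315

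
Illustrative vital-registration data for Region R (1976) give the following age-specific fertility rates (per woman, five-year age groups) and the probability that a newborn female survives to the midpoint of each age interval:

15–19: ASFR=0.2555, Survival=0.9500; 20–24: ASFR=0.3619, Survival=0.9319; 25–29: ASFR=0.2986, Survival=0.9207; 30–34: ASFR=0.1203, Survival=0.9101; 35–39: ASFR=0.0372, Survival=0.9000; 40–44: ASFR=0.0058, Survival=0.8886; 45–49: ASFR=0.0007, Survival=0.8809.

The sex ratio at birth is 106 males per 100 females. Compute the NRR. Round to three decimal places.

Proportion female at birth = 100 / (100 + 106) = 0.48544.
Survival-weighted fertility by age (5·fₓ·Sₓ):
  15–19: 5 × 0.2555 × 0.9500 = 1.21363
  20–24: 5 × 0.3619 × 0.9319 = 1.68627
  25–29: 5 × 0.2986 × 0.9207 = 1.37461
  30–34: 5 × 0.1203 × 0.9101 = 0.54743
  35–39: 5 × 0.0372 × 0.9000 = 0.16740
  40–44: 5 × 0.0058 × 0.8886 = 0.02577
  45–49: 5 × 0.0007 × 0.8809 = 0.00308
Sum = 5.01819
NRR = 0.48544 × 5.01819 = 2.43603

2.436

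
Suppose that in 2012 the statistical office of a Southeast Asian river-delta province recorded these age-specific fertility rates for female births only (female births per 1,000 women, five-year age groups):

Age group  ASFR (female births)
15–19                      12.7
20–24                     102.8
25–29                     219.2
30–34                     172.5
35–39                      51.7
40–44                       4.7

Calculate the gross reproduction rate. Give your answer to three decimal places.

Sum of female ASFRs = 12.7 + 102.8 + 219.2 + 172.5 + 51.7 + 4.7 = 563.6
GRR = 5 × 563.6 / 1000 = 2.818

2.818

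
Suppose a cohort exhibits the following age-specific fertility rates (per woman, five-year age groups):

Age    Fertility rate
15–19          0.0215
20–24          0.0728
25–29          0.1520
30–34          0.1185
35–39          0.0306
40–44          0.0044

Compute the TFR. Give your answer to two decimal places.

2.00

Sum of ASFRs = 0.0215 + 0.0728 + 0.1520 + 0.1185 + 0.0306 + 0.0044 = 0.3998
TFR = 5 × 0.3998 = 1.999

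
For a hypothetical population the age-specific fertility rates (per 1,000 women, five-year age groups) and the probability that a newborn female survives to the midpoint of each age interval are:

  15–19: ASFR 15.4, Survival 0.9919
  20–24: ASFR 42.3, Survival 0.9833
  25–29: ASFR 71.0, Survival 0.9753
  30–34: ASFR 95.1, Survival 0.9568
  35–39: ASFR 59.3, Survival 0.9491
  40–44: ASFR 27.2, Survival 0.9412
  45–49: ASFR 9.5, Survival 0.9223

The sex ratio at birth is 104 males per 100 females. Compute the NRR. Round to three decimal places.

Proportion female at birth = 100 / (100 + 104) = 0.49020.
Each age group contributes 5 × ASFR × survival:
  15–19: 5 × 15.4/1000 × 0.9919 = 0.07638
  20–24: 5 × 42.3/1000 × 0.9833 = 0.20797
  25–29: 5 × 71.0/1000 × 0.9753 = 0.34623
  30–34: 5 × 95.1/1000 × 0.9568 = 0.45496
  35–39: 5 × 59.3/1000 × 0.9491 = 0.28141
  40–44: 5 × 27.2/1000 × 0.9412 = 0.12800
  45–49: 5 × 9.5/1000 × 0.9223 = 0.04381
Sum = 1.53876
NRR = 0.49020 × 1.53876 = 0.75430

0.754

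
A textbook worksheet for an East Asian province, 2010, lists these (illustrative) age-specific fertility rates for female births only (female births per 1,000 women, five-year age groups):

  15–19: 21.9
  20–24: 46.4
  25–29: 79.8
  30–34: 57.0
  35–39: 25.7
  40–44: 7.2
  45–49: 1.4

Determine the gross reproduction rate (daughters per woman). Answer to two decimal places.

Sum of female ASFRs = 21.9 + 46.4 + 79.8 + 57.0 + 25.7 + 7.2 + 1.4 = 239.4
GRR = 5 × 239.4 / 1000 = 1.197

1.20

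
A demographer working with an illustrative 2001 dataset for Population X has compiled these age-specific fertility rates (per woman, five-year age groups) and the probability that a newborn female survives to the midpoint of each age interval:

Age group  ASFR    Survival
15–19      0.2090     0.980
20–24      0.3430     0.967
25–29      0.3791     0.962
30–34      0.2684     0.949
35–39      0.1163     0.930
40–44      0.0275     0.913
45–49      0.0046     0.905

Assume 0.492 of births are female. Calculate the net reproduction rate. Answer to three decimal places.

3.182

Proportion female at birth = 0.492.
Survival-weighted fertility by age (5·fₓ·Sₓ):
  15–19: 5 × 0.2090 × 0.980 = 1.02410
  20–24: 5 × 0.3430 × 0.967 = 1.65841
  25–29: 5 × 0.3791 × 0.962 = 1.82347
  30–34: 5 × 0.2684 × 0.949 = 1.27356
  35–39: 5 × 0.1163 × 0.930 = 0.54080
  40–44: 5 × 0.0275 × 0.913 = 0.12554
  45–49: 5 × 0.0046 × 0.905 = 0.02082
Sum = 6.46670
NRR = 0.492 × 6.46670 = 3.18162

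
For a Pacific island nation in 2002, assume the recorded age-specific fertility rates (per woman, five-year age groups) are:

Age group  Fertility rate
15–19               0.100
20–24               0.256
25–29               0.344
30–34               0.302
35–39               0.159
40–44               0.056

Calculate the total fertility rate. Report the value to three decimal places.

Sum of ASFRs = 0.100 + 0.256 + 0.344 + 0.302 + 0.159 + 0.056 = 1.217
TFR = 5 × 1.217 = 6.085

6.085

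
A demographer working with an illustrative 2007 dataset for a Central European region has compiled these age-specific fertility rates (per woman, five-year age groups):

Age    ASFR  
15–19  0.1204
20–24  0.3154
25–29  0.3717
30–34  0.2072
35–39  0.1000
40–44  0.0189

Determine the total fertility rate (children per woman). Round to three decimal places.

Sum of ASFRs = 0.1204 + 0.3154 + 0.3717 + 0.2072 + 0.1000 + 0.0189 = 1.1336
TFR = 5 × 1.1336 = 5.668

5.668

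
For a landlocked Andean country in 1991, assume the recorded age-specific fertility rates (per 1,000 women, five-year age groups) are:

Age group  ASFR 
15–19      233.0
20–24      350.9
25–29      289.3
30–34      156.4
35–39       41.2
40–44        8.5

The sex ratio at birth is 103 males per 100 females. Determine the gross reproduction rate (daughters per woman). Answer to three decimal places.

2.658

Proportion female at birth = 100 / (100 + 103) = 0.49261.
Sum of ASFRs = 233.0 + 350.9 + 289.3 + 156.4 + 41.2 + 8.5 = 1079.3
TFR = 5 × 1079.3 / 1000 = 5.3965
GRR = 0.49261 × 5.3965 = 2.65837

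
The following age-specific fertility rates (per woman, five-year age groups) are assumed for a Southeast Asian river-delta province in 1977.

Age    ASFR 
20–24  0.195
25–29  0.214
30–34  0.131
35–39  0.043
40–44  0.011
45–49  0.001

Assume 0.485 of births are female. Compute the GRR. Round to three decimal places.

1.443

Proportion female at birth = 0.485.
Sum of ASFRs = 0.195 + 0.214 + 0.131 + 0.043 + 0.011 + 0.001 = 0.595
TFR = 5 × 0.595 = 2.975
GRR = 0.485 × 2.975 = 1.44288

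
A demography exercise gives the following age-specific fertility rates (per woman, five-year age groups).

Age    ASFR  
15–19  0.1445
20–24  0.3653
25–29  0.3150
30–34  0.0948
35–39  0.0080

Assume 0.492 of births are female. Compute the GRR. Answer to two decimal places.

Proportion female at birth = 0.492.
Sum of ASFRs = 0.1445 + 0.3653 + 0.3150 + 0.0948 + 0.0080 = 0.9276
TFR = 5 × 0.9276 = 4.638
GRR = 0.492 × 4.638 = 2.28190

2.28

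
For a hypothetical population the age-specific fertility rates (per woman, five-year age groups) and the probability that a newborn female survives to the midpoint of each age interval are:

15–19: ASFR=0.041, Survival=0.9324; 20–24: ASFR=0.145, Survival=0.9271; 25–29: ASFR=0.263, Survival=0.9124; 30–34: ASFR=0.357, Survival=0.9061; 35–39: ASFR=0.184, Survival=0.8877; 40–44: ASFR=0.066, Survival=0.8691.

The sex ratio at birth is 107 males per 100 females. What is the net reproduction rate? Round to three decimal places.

2.311

Proportion female at birth = 100 / (100 + 107) = 0.48309.
Each age group contributes 5 × ASFR × survival:
  15–19: 5 × 0.041 × 0.9324 = 0.19114
  20–24: 5 × 0.145 × 0.9271 = 0.67215
  25–29: 5 × 0.263 × 0.9124 = 1.19981
  30–34: 5 × 0.357 × 0.9061 = 1.61739
  35–39: 5 × 0.184 × 0.8877 = 0.81668
  40–44: 5 × 0.066 × 0.8691 = 0.28680
Sum = 4.78397
NRR = 0.48309 × 4.78397 = 2.31109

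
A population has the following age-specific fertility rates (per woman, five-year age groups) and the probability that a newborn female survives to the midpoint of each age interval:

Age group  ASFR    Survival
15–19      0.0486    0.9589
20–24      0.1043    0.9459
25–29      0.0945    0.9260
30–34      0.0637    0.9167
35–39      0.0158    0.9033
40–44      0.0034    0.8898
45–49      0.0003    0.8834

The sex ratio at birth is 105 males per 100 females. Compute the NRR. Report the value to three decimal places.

0.753

Proportion female at birth = 100 / (100 + 105) = 0.48780.
Each age group contributes 5 × ASFR × survival:
  15–19: 5 × 0.0486 × 0.9589 = 0.23301
  20–24: 5 × 0.1043 × 0.9459 = 0.49329
  25–29: 5 × 0.0945 × 0.9260 = 0.43754
  30–34: 5 × 0.0637 × 0.9167 = 0.29197
  35–39: 5 × 0.0158 × 0.9033 = 0.07136
  40–44: 5 × 0.0034 × 0.8898 = 0.01513
  45–49: 5 × 0.0003 × 0.8834 = 0.00133
Sum = 1.54363
NRR = 0.48780 × 1.54363 = 0.75298
NRR < 1, so the cohort does not fully replace itself.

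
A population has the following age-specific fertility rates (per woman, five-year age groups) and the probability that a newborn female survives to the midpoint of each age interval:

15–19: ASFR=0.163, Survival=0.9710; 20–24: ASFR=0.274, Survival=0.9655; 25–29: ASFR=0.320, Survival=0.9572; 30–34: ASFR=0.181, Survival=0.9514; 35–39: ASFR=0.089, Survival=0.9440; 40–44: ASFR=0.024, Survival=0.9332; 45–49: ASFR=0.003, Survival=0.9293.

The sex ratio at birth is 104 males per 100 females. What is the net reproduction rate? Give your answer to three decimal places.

Proportion female at birth = 100 / (100 + 104) = 0.49020.
Per-age-group product (5 × ASFR × survival probability):
  15–19: 5 × 0.163 × 0.9710 = 0.79137
  20–24: 5 × 0.274 × 0.9655 = 1.32274
  25–29: 5 × 0.320 × 0.9572 = 1.53152
  30–34: 5 × 0.181 × 0.9514 = 0.86102
  35–39: 5 × 0.089 × 0.9440 = 0.42008
  40–44: 5 × 0.024 × 0.9332 = 0.11198
  45–49: 5 × 0.003 × 0.9293 = 0.01394
Sum = 5.05265
NRR = 0.49020 × 5.05265 = 2.47681
An NRR exceeding 1 indicates intrinsic growth under these rates.

2.477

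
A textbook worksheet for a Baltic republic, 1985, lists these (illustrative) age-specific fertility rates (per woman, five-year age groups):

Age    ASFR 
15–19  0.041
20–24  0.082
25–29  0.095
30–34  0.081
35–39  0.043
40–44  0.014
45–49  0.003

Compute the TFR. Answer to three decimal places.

Sum of ASFRs = 0.041 + 0.082 + 0.095 + 0.081 + 0.043 + 0.014 + 0.003 = 0.359
TFR = 5 × 0.359 = 1.795

1.795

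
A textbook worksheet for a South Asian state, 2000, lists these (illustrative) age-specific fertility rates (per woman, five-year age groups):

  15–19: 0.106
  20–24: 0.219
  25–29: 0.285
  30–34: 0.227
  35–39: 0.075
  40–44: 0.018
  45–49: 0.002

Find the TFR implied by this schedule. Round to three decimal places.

4.660

Sum of ASFRs = 0.106 + 0.219 + 0.285 + 0.227 + 0.075 + 0.018 + 0.002 = 0.932
TFR = 5 × 0.932 = 4.66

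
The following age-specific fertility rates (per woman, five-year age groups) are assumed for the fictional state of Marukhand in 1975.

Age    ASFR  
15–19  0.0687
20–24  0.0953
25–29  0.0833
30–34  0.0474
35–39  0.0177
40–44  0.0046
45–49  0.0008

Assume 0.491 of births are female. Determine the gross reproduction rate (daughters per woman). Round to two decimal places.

Proportion female at birth = 0.491.
Sum of ASFRs = 0.0687 + 0.0953 + 0.0833 + 0.0474 + 0.0177 + 0.0046 + 0.0008 = 0.3178
TFR = 5 × 0.3178 = 1.589
GRR = 0.491 × 1.589 = 0.78020

0.78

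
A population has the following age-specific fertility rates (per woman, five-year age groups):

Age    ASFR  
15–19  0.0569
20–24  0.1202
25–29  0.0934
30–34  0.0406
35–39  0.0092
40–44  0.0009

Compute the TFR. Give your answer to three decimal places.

Sum of ASFRs = 0.0569 + 0.1202 + 0.0934 + 0.0406 + 0.0092 + 0.0009 = 0.3212
TFR = 5 × 0.3212 = 1.606

1.606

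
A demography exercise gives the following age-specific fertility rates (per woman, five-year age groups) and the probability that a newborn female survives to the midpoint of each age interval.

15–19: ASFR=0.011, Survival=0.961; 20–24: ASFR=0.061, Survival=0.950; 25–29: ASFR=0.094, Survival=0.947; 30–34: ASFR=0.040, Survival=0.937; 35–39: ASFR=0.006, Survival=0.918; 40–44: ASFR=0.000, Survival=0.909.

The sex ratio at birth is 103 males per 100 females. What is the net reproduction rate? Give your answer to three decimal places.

0.494

Proportion female at birth = 100 / (100 + 103) = 0.49261.
Per-age-group product (5 × ASFR × survival probability):
  15–19: 5 × 0.011 × 0.961 = 0.05286
  20–24: 5 × 0.061 × 0.950 = 0.28975
  25–29: 5 × 0.094 × 0.947 = 0.44509
  30–34: 5 × 0.040 × 0.937 = 0.18740
  35–39: 5 × 0.006 × 0.918 = 0.02754
  40–44: 5 × 0.000 × 0.909 = 0.00000
Sum = 1.00264
NRR = 0.49261 × 1.00264 = 0.49391
An NRR under 1 implies long-run decline under these rates.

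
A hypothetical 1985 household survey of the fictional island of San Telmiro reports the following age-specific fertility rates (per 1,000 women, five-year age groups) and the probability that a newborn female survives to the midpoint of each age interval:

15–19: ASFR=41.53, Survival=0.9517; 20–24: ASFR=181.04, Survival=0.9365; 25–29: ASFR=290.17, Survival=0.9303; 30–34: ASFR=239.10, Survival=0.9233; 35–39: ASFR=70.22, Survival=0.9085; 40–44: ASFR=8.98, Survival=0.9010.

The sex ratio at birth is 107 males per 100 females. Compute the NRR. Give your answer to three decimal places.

Proportion female at birth = 100 / (100 + 107) = 0.48309.
Each age group contributes 5 × ASFR × survival:
  15–19: 5 × 41.53/1000 × 0.9517 = 0.19762
  20–24: 5 × 181.04/1000 × 0.9365 = 0.84772
  25–29: 5 × 290.17/1000 × 0.9303 = 1.34973
  30–34: 5 × 239.10/1000 × 0.9233 = 1.10381
  35–39: 5 × 70.22/1000 × 0.9085 = 0.31897
  40–44: 5 × 8.98/1000 × 0.9010 = 0.04045
Sum = 3.85830
NRR = 0.48309 × 3.85830 = 1.86391

1.864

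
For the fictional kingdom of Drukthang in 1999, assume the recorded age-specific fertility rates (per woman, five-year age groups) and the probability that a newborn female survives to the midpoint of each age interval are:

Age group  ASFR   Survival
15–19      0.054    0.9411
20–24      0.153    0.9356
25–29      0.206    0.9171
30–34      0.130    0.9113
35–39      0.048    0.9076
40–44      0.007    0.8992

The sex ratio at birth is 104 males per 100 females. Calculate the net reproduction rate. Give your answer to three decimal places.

1.351

Proportion female at birth = 100 / (100 + 104) = 0.49020.
Each age group contributes 5 × ASFR × survival:
  15–19: 5 × 0.054 × 0.9411 = 0.25410
  20–24: 5 × 0.153 × 0.9356 = 0.71573
  25–29: 5 × 0.206 × 0.9171 = 0.94461
  30–34: 5 × 0.130 × 0.9113 = 0.59235
  35–39: 5 × 0.048 × 0.9076 = 0.21782
  40–44: 5 × 0.007 × 0.8992 = 0.03147
Sum = 2.75608
NRR = 0.49020 × 2.75608 = 1.35103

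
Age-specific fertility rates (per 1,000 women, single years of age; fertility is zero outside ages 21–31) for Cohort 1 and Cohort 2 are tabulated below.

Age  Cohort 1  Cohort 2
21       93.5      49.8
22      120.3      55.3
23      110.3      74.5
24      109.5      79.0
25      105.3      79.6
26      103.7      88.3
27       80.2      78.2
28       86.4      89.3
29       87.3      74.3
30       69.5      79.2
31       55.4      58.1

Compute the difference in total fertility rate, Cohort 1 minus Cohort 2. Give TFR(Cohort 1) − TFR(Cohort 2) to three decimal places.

0.216

Cohort 1:
  Sum of ASFRs = 93.5 + 120.3 + 110.3 + 109.5 + 105.3 + 103.7 + 80.2 + 86.4 + 87.3 + 69.5 + 55.4 = 1021.4
  TFR = 1021.4 / 1000 = 1.0214
Cohort 2:
  Sum of ASFRs = 49.8 + 55.3 + 74.5 + 79.0 + 79.6 + 88.3 + 78.2 + 89.3 + 74.3 + 79.2 + 58.1 = 805.6
  TFR = 805.6 / 1000 = 0.8056
Difference = 1.0214 − 0.8056 = 0.2158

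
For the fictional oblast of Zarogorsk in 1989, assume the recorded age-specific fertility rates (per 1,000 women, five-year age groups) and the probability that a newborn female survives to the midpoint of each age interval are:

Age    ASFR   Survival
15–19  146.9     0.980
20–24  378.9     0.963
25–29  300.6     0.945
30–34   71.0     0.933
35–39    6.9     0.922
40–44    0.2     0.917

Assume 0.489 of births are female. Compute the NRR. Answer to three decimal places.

Proportion female at birth = 0.489.
Weighting each age-specific rate by interval width and survival:
  15–19: 5 × 146.9/1000 × 0.980 = 0.71981
  20–24: 5 × 378.9/1000 × 0.963 = 1.82440
  25–29: 5 × 300.6/1000 × 0.945 = 1.42034
  30–34: 5 × 71.0/1000 × 0.933 = 0.33122
  35–39: 5 × 6.9/1000 × 0.922 = 0.03181
  40–44: 5 × 0.2/1000 × 0.917 = 0.00092
Sum = 4.32850
NRR = 0.489 × 4.32850 = 2.11664
An NRR exceeding 1 indicates intrinsic growth under these rates.

2.117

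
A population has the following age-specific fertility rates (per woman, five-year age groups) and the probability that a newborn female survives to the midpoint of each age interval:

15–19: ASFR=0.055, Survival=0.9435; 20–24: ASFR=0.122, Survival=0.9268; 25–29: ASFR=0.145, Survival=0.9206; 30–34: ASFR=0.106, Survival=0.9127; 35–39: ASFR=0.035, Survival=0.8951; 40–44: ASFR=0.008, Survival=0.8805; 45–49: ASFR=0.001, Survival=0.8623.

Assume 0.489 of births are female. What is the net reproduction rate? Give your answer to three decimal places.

Proportion female at birth = 0.489.
Each age group contributes 5 × ASFR × survival:
  15–19: 5 × 0.055 × 0.9435 = 0.25946
  20–24: 5 × 0.122 × 0.9268 = 0.56535
  25–29: 5 × 0.145 × 0.9206 = 0.66744
  30–34: 5 × 0.106 × 0.9127 = 0.48373
  35–39: 5 × 0.035 × 0.8951 = 0.15664
  40–44: 5 × 0.008 × 0.8805 = 0.03522
  45–49: 5 × 0.001 × 0.8623 = 0.00431
Sum = 2.17215
NRR = 0.489 × 2.17215 = 1.06218

1.062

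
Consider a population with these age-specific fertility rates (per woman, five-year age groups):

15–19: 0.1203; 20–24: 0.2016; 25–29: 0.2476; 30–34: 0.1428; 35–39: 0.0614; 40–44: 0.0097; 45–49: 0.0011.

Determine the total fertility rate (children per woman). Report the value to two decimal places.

Sum of ASFRs = 0.1203 + 0.2016 + 0.2476 + 0.1428 + 0.0614 + 0.0097 + 0.0011 = 0.7845
TFR = 5 × 0.7845 = 3.9225

3.92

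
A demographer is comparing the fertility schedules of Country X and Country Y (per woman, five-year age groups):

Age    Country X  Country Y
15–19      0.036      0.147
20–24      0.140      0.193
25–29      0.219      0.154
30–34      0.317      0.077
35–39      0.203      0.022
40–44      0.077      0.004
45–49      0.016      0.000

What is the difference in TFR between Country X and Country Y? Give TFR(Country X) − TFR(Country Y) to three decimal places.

2.055

Country X:
  Sum of ASFRs = 0.036 + 0.140 + 0.219 + 0.317 + 0.203 + 0.077 + 0.016 = 1.008
  TFR = 5 × 1.008 = 5.04
Country Y:
  Sum of ASFRs = 0.147 + 0.193 + 0.154 + 0.077 + 0.022 + 0.004 + 0.000 = 0.597
  TFR = 5 × 0.597 = 2.985
Difference = 5.04 − 2.985 = 2.055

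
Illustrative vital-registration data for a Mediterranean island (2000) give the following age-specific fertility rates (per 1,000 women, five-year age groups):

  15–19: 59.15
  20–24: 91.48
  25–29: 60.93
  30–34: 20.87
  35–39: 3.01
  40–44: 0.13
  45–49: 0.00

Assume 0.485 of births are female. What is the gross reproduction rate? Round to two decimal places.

Proportion female at birth = 0.485.
Sum of ASFRs = 59.15 + 91.48 + 60.93 + 20.87 + 3.01 + 0.13 + 0.00 = 235.57
TFR = 5 × 235.57 / 1000 = 1.17785
GRR = 0.485 × 1.17785 = 0.57126

0.57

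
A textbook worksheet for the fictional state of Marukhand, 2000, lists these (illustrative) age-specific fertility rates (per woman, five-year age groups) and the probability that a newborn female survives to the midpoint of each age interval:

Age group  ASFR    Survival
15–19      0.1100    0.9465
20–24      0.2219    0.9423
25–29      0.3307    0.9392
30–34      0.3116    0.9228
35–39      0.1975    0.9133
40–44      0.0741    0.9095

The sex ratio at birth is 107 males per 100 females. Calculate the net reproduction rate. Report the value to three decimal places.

Proportion female at birth = 100 / (100 + 107) = 0.48309.
Weighting each age-specific rate by interval width and survival:
  15–19: 5 × 0.1100 × 0.9465 = 0.52058
  20–24: 5 × 0.2219 × 0.9423 = 1.04548
  25–29: 5 × 0.3307 × 0.9392 = 1.55297
  30–34: 5 × 0.3116 × 0.9228 = 1.43772
  35–39: 5 × 0.1975 × 0.9133 = 0.90188
  40–44: 5 × 0.0741 × 0.9095 = 0.33697
Sum = 5.79560
NRR = 0.48309 × 5.79560 = 2.79980
An NRR exceeding 1 indicates intrinsic growth under these rates.

2.800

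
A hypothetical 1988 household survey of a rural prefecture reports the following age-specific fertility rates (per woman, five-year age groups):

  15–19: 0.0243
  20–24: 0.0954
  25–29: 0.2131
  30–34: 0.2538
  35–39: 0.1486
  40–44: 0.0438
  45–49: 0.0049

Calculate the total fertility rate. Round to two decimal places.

Sum of ASFRs = 0.0243 + 0.0954 + 0.2131 + 0.2538 + 0.1486 + 0.0438 + 0.0049 = 0.7839
TFR = 5 × 0.7839 = 3.9195

3.92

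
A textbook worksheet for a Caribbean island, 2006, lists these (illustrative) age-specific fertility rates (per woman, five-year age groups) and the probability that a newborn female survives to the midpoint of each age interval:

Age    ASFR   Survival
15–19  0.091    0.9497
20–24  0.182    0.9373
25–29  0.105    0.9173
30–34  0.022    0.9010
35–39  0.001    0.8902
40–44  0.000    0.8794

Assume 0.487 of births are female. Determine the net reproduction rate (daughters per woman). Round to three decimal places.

0.911

Proportion female at birth = 0.487.
Per-age-group product (5 × ASFR × survival probability):
  15–19: 5 × 0.091 × 0.9497 = 0.43211
  20–24: 5 × 0.182 × 0.9373 = 0.85294
  25–29: 5 × 0.105 × 0.9173 = 0.48158
  30–34: 5 × 0.022 × 0.9010 = 0.09911
  35–39: 5 × 0.001 × 0.8902 = 0.00445
  40–44: 5 × 0.000 × 0.8794 = 0.00000
Sum = 1.87019
NRR = 0.487 × 1.87019 = 0.91078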